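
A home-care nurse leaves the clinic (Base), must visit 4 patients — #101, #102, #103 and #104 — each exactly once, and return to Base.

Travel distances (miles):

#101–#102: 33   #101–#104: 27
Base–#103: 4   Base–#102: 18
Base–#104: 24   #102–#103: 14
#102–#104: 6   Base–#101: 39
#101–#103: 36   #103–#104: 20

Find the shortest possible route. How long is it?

Base→#101→#102→#103→#104→Base: 39+33+14+20+24 = 130
Base→#101→#102→#104→#103→Base: 39+33+6+20+4 = 102
Base→#101→#103→#102→#104→Base: 39+36+14+6+24 = 119
Base→#101→#103→#104→#102→Base: 39+36+20+6+18 = 119
Base→#101→#104→#102→#103→Base: 39+27+6+14+4 = 90
Base→#101→#104→#103→#102→Base: 39+27+20+14+18 = 118
Base→#102→#101→#103→#104→Base: 18+33+36+20+24 = 131
Base→#102→#101→#104→#103→Base: 18+33+27+20+4 = 102
Base→#102→#103→#101→#104→Base: 18+14+36+27+24 = 119
Base→#102→#104→#101→#103→Base: 18+6+27+36+4 = 91
Base→#103→#101→#102→#104→Base: 4+36+33+6+24 = 103
Base→#103→#102→#101→#104→Base: 4+14+33+27+24 = 102
The minimum is 90.
One optimal route: Base → #101 → #104 → #102 → #103 → Base (or its reverse).

Shortest round trip = 90 miles.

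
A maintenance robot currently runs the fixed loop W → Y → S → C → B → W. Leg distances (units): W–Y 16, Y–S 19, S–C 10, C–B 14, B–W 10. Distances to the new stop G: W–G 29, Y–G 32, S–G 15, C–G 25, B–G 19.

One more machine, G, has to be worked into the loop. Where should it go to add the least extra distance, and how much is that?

+28 — insert G between Y and S.

Insertion cost between consecutive stops i–j is d(i,G) + d(G,j) − d(i,j):
  between W and Y: 29 + 32 − 16 = 45
  between Y and S: 32 + 15 − 19 = 28
  between S and C: 15 + 25 − 10 = 30
  between C and B: 25 + 19 − 14 = 30
  between B and W: 19 + 29 − 10 = 38
Cheapest insertion is between Y and S, adding 28.
New total = 69 + 28 = 97.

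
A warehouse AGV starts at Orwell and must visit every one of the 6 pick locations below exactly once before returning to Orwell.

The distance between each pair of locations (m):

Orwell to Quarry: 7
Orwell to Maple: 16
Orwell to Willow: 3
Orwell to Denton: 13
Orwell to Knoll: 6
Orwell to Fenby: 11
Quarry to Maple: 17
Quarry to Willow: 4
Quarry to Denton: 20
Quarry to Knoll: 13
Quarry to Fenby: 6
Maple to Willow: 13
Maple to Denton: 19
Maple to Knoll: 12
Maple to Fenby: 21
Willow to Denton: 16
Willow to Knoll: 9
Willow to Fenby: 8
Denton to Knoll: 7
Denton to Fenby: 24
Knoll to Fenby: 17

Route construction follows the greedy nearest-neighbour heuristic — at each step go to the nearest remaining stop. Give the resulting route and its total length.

From Orwell: distances to unvisited — Willow=3, Knoll=6, Quarry=7, Fenby=11, Denton=13, Maple=16. Nearest is Willow (3).
From Willow: distances to unvisited — Quarry=4, Fenby=8, Knoll=9, Maple=13, Denton=16. Nearest is Quarry (4).
From Quarry: distances to unvisited — Fenby=6, Knoll=13, Maple=17, Denton=20. Nearest is Fenby (6).
From Fenby: distances to unvisited — Knoll=17, Maple=21, Denton=24. Nearest is Knoll (17).
From Knoll: distances to unvisited — Denton=7, Maple=12. Nearest is Denton (7).
From Denton: distances to unvisited — Maple=19. Nearest is Maple (19).
Return Maple→Orwell: 16.
Total = 3 + 4 + 6 + 17 + 7 + 19 + 16 = 72.

72 m along Orwell → Willow → Quarry → Fenby → Knoll → Denton → Maple → Orwell.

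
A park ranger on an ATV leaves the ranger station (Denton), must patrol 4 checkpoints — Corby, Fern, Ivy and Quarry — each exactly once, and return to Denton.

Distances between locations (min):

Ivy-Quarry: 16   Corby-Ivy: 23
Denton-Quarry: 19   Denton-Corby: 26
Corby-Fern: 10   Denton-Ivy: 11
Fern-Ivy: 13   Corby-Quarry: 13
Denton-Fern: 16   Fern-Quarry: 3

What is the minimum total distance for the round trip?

Minimum total distance: 66 min.

With 4 stops there are 4!/2 = 12 distinct round trips (a route and its reverse cost the same).
Denton → Corby → Fern → Ivy → Quarry → Denton: 26+10+13+16+19 = 84
Denton → Corby → Fern → Quarry → Ivy → Denton: 26+10+3+16+11 = 66
Denton → Corby → Ivy → Fern → Quarry → Denton: 26+23+13+3+19 = 84
Denton → Corby → Ivy → Quarry → Fern → Denton: 26+23+16+3+16 = 84
Denton → Corby → Quarry → Fern → Ivy → Denton: 26+13+3+13+11 = 66
Denton → Corby → Quarry → Ivy → Fern → Denton: 26+13+16+13+16 = 84
Denton → Fern → Corby → Ivy → Quarry → Denton: 16+10+23+16+19 = 84
Denton → Fern → Corby → Quarry → Ivy → Denton: 16+10+13+16+11 = 66
Denton → Fern → Ivy → Corby → Quarry → Denton: 16+13+23+13+19 = 84
Denton → Fern → Quarry → Corby → Ivy → Denton: 16+3+13+23+11 = 66
Denton → Ivy → Corby → Fern → Quarry → Denton: 11+23+10+3+19 = 66
Denton → Ivy → Fern → Corby → Quarry → Denton: 11+13+10+13+19 = 66
The minimum is 66.
One optimal route: Denton → Corby → Fern → Quarry → Ivy → Denton (or its reverse).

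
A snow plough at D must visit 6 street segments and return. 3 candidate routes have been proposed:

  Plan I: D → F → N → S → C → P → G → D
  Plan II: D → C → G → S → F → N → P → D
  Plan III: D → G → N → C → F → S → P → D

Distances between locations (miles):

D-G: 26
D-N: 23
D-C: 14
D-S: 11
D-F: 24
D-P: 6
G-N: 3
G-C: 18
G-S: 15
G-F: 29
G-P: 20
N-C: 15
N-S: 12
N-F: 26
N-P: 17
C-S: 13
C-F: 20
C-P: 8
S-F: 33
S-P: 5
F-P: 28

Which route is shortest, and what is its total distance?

Plan I: 24 + 26 + 12 + 13 + 8 + 20 + 26 = 129
Plan II: 14 + 18 + 15 + 33 + 26 + 17 + 6 = 129
Plan III: 26 + 3 + 15 + 20 + 33 + 5 + 6 = 108

108 miles — Plan III is the shortest.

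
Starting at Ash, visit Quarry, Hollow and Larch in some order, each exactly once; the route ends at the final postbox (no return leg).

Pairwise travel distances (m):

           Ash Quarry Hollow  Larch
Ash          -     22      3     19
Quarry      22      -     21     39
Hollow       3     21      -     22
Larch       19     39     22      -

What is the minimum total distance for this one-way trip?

Minimum one-way distance = 62 m.

There are 3! = 6 possible orderings.
Ash → Quarry → Hollow → Larch: 22+21+22 = 65
Ash → Quarry → Larch → Hollow: 22+39+22 = 83
Ash → Hollow → Quarry → Larch: 3+21+39 = 63
Ash → Hollow → Larch → Quarry: 3+22+39 = 64
Ash → Larch → Quarry → Hollow: 19+39+21 = 79
Ash → Larch → Hollow → Quarry: 19+22+21 = 62
The minimum is 62.
One shortest path: Ash → Larch → Hollow → Quarry.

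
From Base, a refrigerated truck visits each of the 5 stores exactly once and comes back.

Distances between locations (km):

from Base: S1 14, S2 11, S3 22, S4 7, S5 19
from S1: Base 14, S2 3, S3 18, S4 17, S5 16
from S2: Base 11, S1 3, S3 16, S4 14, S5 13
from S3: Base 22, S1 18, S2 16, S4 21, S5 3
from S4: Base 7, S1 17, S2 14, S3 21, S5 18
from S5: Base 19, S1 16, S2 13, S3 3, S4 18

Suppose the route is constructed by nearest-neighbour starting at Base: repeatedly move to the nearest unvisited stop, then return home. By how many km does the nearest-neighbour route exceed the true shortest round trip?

The nearest-neighbour route is 5 km longer than optimal.

Base: S4=7, S2=11, S1=14, S5=19, S3=22 ⇒ S4
S4: S2=14, S1=17, S5=18, S3=21 ⇒ S2
S2: S1=3, S5=13, S3=16 ⇒ S1
S1: S5=16, S3=18 ⇒ S5
S5: S3=3 ⇒ S3
NN route Base → S4 → S2 → S1 → S5 → S3 → Base costs 65.
Optimal: Base → S2 → S1 → S3 → S5 → S4 → Base costs 60 (by enumerating all 60 distinct tours).
Excess = 65 − 60 = 5.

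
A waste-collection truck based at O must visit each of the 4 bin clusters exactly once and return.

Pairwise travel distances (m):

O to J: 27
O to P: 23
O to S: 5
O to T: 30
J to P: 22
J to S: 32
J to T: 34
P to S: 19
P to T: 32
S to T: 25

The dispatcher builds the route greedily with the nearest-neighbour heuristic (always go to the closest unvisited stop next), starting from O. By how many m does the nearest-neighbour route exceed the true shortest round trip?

From O: S=5, P=23, J=27, T=30 → choose S (5).
From S: P=19, T=25, J=32 → choose P (19).
From P: J=22, T=32 → choose J (22).
From J: T=34 → choose T (34).
NN route O → S → P → J → T → O costs 110.
Optimal: O → P → J → T → S → O costs 109 (by enumerating all 12 distinct tours).
Excess = 110 − 109 = 1.

Excess over optimum: 1 m.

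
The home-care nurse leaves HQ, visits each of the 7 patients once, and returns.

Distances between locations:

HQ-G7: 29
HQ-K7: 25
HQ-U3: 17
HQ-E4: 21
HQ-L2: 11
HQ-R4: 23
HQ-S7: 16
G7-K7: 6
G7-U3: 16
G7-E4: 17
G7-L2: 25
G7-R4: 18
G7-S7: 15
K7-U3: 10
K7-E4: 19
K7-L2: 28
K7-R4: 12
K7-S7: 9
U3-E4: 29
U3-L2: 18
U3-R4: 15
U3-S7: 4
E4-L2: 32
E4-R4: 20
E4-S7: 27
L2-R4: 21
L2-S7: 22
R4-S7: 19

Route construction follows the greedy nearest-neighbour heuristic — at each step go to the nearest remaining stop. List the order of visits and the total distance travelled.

Nearest-neighbour total = 108; route HQ → L2 → U3 → S7 → K7 → G7 → E4 → R4 → HQ.

HQ → [L2:11 / S7:16 / U3:17 / E4:21 / R4:23 / K7:25 / G7:29] → L2 (11)
L2 → [U3:18 / R4:21 / S7:22 / G7:25 / K7:28 / E4:32] → U3 (18)
U3 → [S7:4 / K7:10 / R4:15 / G7:16 / E4:29] → S7 (4)
S7 → [K7:9 / G7:15 / R4:19 / E4:27] → K7 (9)
K7 → [G7:6 / R4:12 / E4:19] → G7 (6)
G7 → [E4:17 / R4:18] → E4 (17)
E4 → [R4:20] → R4 (20)
Return R4→HQ: 23.
Total = 11 + 18 + 4 + 9 + 6 + 17 + 20 + 23 = 108.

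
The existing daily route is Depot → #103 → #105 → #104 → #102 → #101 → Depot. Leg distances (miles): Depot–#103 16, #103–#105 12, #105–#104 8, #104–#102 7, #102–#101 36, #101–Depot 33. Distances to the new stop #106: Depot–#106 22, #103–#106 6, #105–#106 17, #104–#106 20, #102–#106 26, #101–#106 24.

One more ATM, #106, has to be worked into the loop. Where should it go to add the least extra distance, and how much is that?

Insertion cost between consecutive stops i–j is d(i,#106) + d(#106,j) − d(i,j):
  between Depot and #103: 22 + 6 − 16 = 12
  between #103 and #105: 6 + 17 − 12 = 11
  between #105 and #104: 17 + 20 − 8 = 29
  between #104 and #102: 20 + 26 − 7 = 39
  between #102 and #101: 26 + 24 − 36 = 14
  between #101 and Depot: 24 + 22 − 33 = 13
Cheapest insertion is between #103 and #105, adding 11.
New total = 112 + 11 = 123.

Adding 11 miles by placing #106 on the #103–#105 leg.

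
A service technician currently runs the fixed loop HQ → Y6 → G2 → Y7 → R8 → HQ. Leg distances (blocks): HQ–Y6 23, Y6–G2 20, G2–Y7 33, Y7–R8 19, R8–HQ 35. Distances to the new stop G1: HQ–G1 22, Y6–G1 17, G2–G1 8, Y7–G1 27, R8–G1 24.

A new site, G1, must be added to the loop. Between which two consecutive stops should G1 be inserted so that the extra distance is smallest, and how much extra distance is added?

+2 blocks — insert G1 between G2 and Y7.

Insertion cost between consecutive stops i–j is d(i,G1) + d(G1,j) − d(i,j):
  between HQ and Y6: 22 + 17 − 23 = 16
  between Y6 and G2: 17 + 8 − 20 = 5
  between G2 and Y7: 8 + 27 − 33 = 2
  between Y7 and R8: 27 + 24 − 19 = 32
  between R8 and HQ: 24 + 22 − 35 = 11
Cheapest insertion is between G2 and Y7, adding 2.
New total = 130 + 2 = 132.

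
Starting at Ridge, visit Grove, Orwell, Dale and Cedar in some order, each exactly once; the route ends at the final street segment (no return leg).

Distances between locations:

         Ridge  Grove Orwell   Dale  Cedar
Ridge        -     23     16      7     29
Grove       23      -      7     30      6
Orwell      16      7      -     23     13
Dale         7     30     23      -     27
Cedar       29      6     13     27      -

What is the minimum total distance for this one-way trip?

Shortest open route: 43.

There are 4! = 24 possible orderings.
Ridge→Grove→Orwell→Dale→Cedar: 23+7+23+27 = 80
Ridge→Grove→Orwell→Cedar→Dale: 23+7+13+27 = 70
Ridge→Grove→Dale→Orwell→Cedar: 23+30+23+13 = 89
Ridge→Grove→Dale→Cedar→Orwell: 23+30+27+13 = 93
Ridge→Grove→Cedar→Orwell→Dale: 23+6+13+23 = 65
Ridge→Grove→Cedar→Dale→Orwell: 23+6+27+23 = 79
Ridge→Orwell→Grove→Dale→Cedar: 16+7+30+27 = 80
Ridge→Orwell→Grove→Cedar→Dale: 16+7+6+27 = 56
Ridge→Orwell→Dale→Grove→Cedar: 16+23+30+6 = 75
Ridge→Orwell→Dale→Cedar→Grove: 16+23+27+6 = 72
Ridge→Orwell→Cedar→Grove→Dale: 16+13+6+30 = 65
Ridge→Orwell→Cedar→Dale→Grove: 16+13+27+30 = 86
Ridge→Dale→Grove→Orwell→Cedar: 7+30+7+13 = 57
Ridge→Dale→Grove→Cedar→Orwell: 7+30+6+13 = 56
… (10 more)
Ridge→Dale→Orwell→Grove→Cedar: 7+23+7+6 = 43  ← best
The minimum is 43.
One shortest path: Ridge → Dale → Orwell → Grove → Cedar.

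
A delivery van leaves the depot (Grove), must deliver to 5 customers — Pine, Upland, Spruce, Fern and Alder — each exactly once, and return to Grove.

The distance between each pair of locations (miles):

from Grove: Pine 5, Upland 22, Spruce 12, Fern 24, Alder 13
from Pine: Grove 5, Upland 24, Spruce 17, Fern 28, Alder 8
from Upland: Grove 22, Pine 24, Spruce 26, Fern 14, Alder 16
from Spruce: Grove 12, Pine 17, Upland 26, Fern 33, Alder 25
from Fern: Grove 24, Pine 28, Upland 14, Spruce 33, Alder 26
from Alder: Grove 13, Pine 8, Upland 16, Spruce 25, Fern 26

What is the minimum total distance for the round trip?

Grove → Pine → Upland → Spruce → Fern → Alder → Grove: 5+24+26+33+26+13 = 127
Grove → Pine → Upland → Spruce → Alder → Fern → Grove: 5+24+26+25+26+24 = 130
Grove → Pine → Upland → Fern → Spruce → Alder → Grove: 5+24+14+33+25+13 = 114
Grove → Pine → Upland → Fern → Alder → Spruce → Grove: 5+24+14+26+25+12 = 106
Grove → Pine → Upland → Alder → Spruce → Fern → Grove: 5+24+16+25+33+24 = 127
Grove → Pine → Upland → Alder → Fern → Spruce → Grove: 5+24+16+26+33+12 = 116
Grove → Pine → Spruce → Upland → Fern → Alder → Grove: 5+17+26+14+26+13 = 101
Grove → Pine → Spruce → Upland → Alder → Fern → Grove: 5+17+26+16+26+24 = 114
Grove → Pine → Spruce → Fern → Upland → Alder → Grove: 5+17+33+14+16+13 = 98
Grove → Pine → Spruce → Fern → Alder → Upland → Grove: 5+17+33+26+16+22 = 119
Grove → Pine → Spruce → Alder → Upland → Fern → Grove: 5+17+25+16+14+24 = 101
Grove → Pine → Spruce → Alder → Fern → Upland → Grove: 5+17+25+26+14+22 = 109
Grove → Pine → Fern → Upland → Spruce → Alder → Grove: 5+28+14+26+25+13 = 111
Grove → Pine → Fern → Upland → Alder → Spruce → Grove: 5+28+14+16+25+12 = 100
… (46 more)
Grove → Pine → Alder → Upland → Fern → Spruce → Grove: 5+8+16+14+33+12 = 88  ← best
The minimum is 88.
One optimal route: Grove → Pine → Alder → Upland → Fern → Spruce → Grove (or its reverse).

88 miles — the shortest possible round trip.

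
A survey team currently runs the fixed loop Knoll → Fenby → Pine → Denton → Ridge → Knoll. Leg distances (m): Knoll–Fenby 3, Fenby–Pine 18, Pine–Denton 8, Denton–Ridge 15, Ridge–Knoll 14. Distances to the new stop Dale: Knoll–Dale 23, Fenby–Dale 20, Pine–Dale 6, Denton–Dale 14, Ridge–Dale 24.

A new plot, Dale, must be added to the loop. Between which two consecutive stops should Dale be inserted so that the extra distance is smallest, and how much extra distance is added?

+8 m — insert Dale between Fenby and Pine.

Insertion cost between consecutive stops i–j is d(i,Dale) + d(Dale,j) − d(i,j):
  between Knoll and Fenby: 23 + 20 − 3 = 40
  between Fenby and Pine: 20 + 6 − 18 = 8
  between Pine and Denton: 6 + 14 − 8 = 12
  between Denton and Ridge: 14 + 24 − 15 = 23
  between Ridge and Knoll: 24 + 23 − 14 = 33
Cheapest insertion is between Fenby and Pine, adding 8.
New total = 58 + 8 = 66.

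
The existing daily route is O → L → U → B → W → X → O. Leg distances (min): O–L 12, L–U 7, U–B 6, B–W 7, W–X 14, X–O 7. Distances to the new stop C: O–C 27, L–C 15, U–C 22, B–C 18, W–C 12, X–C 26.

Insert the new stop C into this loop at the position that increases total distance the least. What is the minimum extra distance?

Minimum extra distance: 23 min, inserting C between B and W.

Insertion cost between consecutive stops i–j is d(i,C) + d(C,j) − d(i,j):
  between O and L: 27 + 15 − 12 = 30
  between L and U: 15 + 22 − 7 = 30
  between U and B: 22 + 18 − 6 = 34
  between B and W: 18 + 12 − 7 = 23
  between W and X: 12 + 26 − 14 = 24
  between X and O: 26 + 27 − 7 = 46
Cheapest insertion is between B and W, adding 23.
New total = 53 + 23 = 76.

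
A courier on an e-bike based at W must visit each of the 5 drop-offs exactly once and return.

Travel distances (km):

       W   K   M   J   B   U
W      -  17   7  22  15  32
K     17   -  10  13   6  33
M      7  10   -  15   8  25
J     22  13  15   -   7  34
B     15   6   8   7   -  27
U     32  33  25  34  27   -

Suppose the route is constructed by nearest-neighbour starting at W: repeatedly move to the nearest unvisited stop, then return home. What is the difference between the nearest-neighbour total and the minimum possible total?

From W: M=7, B=15, K=17, J=22, U=32 → choose M (7).
From M: B=8, K=10, J=15, U=25 → choose B (8).
From B: K=6, J=7, U=27 → choose K (6).
From K: J=13, U=33 → choose J (13).
From J: U=34 → choose U (34).
NN route W → M → B → K → J → U → W costs 100.
Optimal: W → K → J → B → U → M → W costs 96 (by enumerating all 60 distinct tours).
Excess = 100 − 96 = 4.

4 km longer than the optimal tour.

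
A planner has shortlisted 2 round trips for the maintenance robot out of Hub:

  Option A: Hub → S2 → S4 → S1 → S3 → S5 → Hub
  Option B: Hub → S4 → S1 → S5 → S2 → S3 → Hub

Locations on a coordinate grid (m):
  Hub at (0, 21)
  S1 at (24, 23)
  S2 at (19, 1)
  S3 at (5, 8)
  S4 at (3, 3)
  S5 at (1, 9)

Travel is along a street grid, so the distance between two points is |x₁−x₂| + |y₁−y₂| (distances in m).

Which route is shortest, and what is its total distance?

150 m — Option A is the shortest.

Option A: 39 + 18 + 41 + 34 + 5 + 13 = 150
Option B: 21 + 41 + 37 + 26 + 21 + 18 = 164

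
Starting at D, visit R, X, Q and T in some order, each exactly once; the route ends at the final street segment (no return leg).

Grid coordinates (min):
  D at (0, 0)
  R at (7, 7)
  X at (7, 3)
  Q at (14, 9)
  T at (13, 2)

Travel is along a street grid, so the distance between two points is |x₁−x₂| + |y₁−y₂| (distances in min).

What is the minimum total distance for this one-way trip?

There are 4! = 24 possible orderings.
D→R→X→Q→T: 14+4+13+8 = 39
D→R→X→T→Q: 14+4+7+8 = 33
D→R→Q→X→T: 14+9+13+7 = 43
D→R→Q→T→X: 14+9+8+7 = 38
D→R→T→X→Q: 14+11+7+13 = 45
D→R→T→Q→X: 14+11+8+13 = 46
D→X→R→Q→T: 10+4+9+8 = 31
D→X→R→T→Q: 10+4+11+8 = 33
D→X→Q→R→T: 10+13+9+11 = 43
D→X→Q→T→R: 10+13+8+11 = 42
D→X→T→R→Q: 10+7+11+9 = 37
D→X→T→Q→R: 10+7+8+9 = 34
D→Q→R→X→T: 23+9+4+7 = 43
D→Q→R→T→X: 23+9+11+7 = 50
… (10 more)
The minimum is 31.
One shortest path: D → X → R → Q → T.

Minimum one-way distance = 31 min.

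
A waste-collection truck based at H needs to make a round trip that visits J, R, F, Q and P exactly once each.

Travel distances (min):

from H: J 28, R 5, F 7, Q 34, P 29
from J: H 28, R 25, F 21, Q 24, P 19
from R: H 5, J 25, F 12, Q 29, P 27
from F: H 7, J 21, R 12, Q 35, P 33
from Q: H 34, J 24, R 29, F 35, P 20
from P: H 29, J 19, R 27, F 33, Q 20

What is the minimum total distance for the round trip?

Shortest round trip = 101 min.

H→J→R→F→Q→P→H: 28+25+12+35+20+29 = 149
H→J→R→F→P→Q→H: 28+25+12+33+20+34 = 152
H→J→R→Q→F→P→H: 28+25+29+35+33+29 = 179
H→J→R→Q→P→F→H: 28+25+29+20+33+7 = 142
H→J→R→P→F→Q→H: 28+25+27+33+35+34 = 182
H→J→R→P→Q→F→H: 28+25+27+20+35+7 = 142
H→J→F→R→Q→P→H: 28+21+12+29+20+29 = 139
H→J→F→R→P→Q→H: 28+21+12+27+20+34 = 142
H→J→F→Q→R→P→H: 28+21+35+29+27+29 = 169
H→J→F→Q→P→R→H: 28+21+35+20+27+5 = 136
H→J→F→P→R→Q→H: 28+21+33+27+29+34 = 172
H→J→F→P→Q→R→H: 28+21+33+20+29+5 = 136
H→J→Q→R→F→P→H: 28+24+29+12+33+29 = 155
H→J→Q→R→P→F→H: 28+24+29+27+33+7 = 148
… (46 more)
H→R→Q→P→J→F→H: 5+29+20+19+21+7 = 101  ← best
The minimum is 101.
One optimal route: H → R → Q → P → J → F → H (or its reverse).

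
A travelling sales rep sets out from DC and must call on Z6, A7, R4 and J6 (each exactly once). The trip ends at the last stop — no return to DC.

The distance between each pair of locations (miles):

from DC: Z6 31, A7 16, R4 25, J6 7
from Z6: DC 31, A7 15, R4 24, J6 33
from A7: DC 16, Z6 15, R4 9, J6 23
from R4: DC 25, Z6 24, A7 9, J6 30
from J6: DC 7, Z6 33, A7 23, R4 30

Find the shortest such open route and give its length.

Minimum one-way distance = 61 miles.

There are 4! = 24 possible orderings.
DC - Z6 - A7 - R4 - J6: 31+15+9+30 = 85
DC - Z6 - A7 - J6 - R4: 31+15+23+30 = 99
DC - Z6 - R4 - A7 - J6: 31+24+9+23 = 87
DC - Z6 - R4 - J6 - A7: 31+24+30+23 = 108
DC - Z6 - J6 - A7 - R4: 31+33+23+9 = 96
DC - Z6 - J6 - R4 - A7: 31+33+30+9 = 103
DC - A7 - Z6 - R4 - J6: 16+15+24+30 = 85
DC - A7 - Z6 - J6 - R4: 16+15+33+30 = 94
DC - A7 - R4 - Z6 - J6: 16+9+24+33 = 82
DC - A7 - R4 - J6 - Z6: 16+9+30+33 = 88
DC - A7 - J6 - Z6 - R4: 16+23+33+24 = 96
DC - A7 - J6 - R4 - Z6: 16+23+30+24 = 93
DC - R4 - Z6 - A7 - J6: 25+24+15+23 = 87
DC - R4 - Z6 - J6 - A7: 25+24+33+23 = 105
… (10 more)
DC - J6 - R4 - A7 - Z6: 7+30+9+15 = 61  ← best
The minimum is 61.
One shortest path: DC → J6 → R4 → A7 → Z6.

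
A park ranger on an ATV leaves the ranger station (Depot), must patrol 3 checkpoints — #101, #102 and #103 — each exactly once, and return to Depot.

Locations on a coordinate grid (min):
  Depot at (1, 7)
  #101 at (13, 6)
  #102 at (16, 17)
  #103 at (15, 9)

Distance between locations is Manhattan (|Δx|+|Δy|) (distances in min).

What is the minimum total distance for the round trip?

Minimum total distance: 52 min.

With 3 stops there are 3!/2 = 3 distinct round trips (a route and its reverse cost the same).
Depot-#101-#102-#103-Depot: 13+14+9+16 = 52
Depot-#101-#103-#102-Depot: 13+5+9+25 = 52
Depot-#102-#101-#103-Depot: 25+14+5+16 = 60
The minimum is 52.
One optimal route: Depot → #101 → #102 → #103 → Depot (or its reverse).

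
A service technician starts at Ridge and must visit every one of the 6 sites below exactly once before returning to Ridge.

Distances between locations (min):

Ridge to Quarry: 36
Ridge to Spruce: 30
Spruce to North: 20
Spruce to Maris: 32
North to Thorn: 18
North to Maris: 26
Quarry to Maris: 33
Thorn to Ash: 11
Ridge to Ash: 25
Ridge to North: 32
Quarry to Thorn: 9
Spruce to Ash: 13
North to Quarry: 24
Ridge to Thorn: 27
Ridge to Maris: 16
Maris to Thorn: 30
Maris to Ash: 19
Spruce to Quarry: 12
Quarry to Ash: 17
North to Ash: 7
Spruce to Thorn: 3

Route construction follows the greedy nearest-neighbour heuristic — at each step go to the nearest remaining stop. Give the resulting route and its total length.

At Ridge the remaining stops are Maris 16, Ash 25, Thorn 27, Spruce 30, North 32, Quarry 36; go to Maris.
At Maris the remaining stops are Ash 19, North 26, Thorn 30, Spruce 32, Quarry 33; go to Ash.
At Ash the remaining stops are North 7, Thorn 11, Spruce 13, Quarry 17; go to North.
At North the remaining stops are Thorn 18, Spruce 20, Quarry 24; go to Thorn.
At Thorn the remaining stops are Spruce 3, Quarry 9; go to Spruce.
At Spruce the remaining stops are Quarry 12; go to Quarry.
Return Quarry→Ridge: 36.
Total = 16 + 19 + 7 + 18 + 3 + 12 + 36 = 111.

Nearest-neighbour total = 111 min; route Ridge → Maris → Ash → North → Thorn → Spruce → Quarry → Ridge.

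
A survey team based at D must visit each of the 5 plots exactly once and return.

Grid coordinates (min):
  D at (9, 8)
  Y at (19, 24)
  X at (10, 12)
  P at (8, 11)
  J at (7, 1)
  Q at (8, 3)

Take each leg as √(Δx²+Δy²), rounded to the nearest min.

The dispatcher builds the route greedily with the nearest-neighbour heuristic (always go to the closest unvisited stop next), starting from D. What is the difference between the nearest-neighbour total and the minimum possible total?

From D: P=3, X=4, Q=5, J=7, Y=19 → choose P (3).
From P: X=2, Q=8, J=10, Y=17 → choose X (2).
From X: Q=9, J=11, Y=15 → choose Q (9).
From Q: J=2, Y=24 → choose J (2).
From J: Y=26 → choose Y (26).
NN route D → P → X → Q → J → Y → D costs 61.
Optimal: D → Y → X → P → J → Q → D costs 53 (by enumerating all 60 distinct tours).
Excess = 61 − 53 = 8.

8 min longer than the optimal tour.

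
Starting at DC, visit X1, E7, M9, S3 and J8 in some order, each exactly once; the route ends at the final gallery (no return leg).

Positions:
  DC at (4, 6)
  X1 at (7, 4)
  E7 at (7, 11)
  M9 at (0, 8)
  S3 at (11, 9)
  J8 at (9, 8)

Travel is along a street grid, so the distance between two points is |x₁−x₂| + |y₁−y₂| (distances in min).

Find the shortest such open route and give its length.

There are 5! = 120 possible orderings.
DC → X1 → E7 → M9 → S3 → J8: 5+7+10+12+3 = 37
DC → X1 → E7 → M9 → J8 → S3: 5+7+10+9+3 = 34
DC → X1 → E7 → S3 → M9 → J8: 5+7+6+12+9 = 39
DC → X1 → E7 → S3 → J8 → M9: 5+7+6+3+9 = 30
DC → X1 → E7 → J8 → M9 → S3: 5+7+5+9+12 = 38
DC → X1 → E7 → J8 → S3 → M9: 5+7+5+3+12 = 32
DC → X1 → M9 → E7 → S3 → J8: 5+11+10+6+3 = 35
DC → X1 → M9 → E7 → J8 → S3: 5+11+10+5+3 = 34
DC → X1 → M9 → S3 → E7 → J8: 5+11+12+6+5 = 39
DC → X1 → M9 → S3 → J8 → E7: 5+11+12+3+5 = 36
DC → X1 → M9 → J8 → E7 → S3: 5+11+9+5+6 = 36
DC → X1 → M9 → J8 → S3 → E7: 5+11+9+3+6 = 34
DC → X1 → S3 → E7 → M9 → J8: 5+9+6+10+9 = 39
DC → X1 → S3 → E7 → J8 → M9: 5+9+6+5+9 = 34
… (106 more)
The minimum is 30.
One shortest path: DC → X1 → E7 → S3 → J8 → M9.

Minimum one-way distance = 30 min.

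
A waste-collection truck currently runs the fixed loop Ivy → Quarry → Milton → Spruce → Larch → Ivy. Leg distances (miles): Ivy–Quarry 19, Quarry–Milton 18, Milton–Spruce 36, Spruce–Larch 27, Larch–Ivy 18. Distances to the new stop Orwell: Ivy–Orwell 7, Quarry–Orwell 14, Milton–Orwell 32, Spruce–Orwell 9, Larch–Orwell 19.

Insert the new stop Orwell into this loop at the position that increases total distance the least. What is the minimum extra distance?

Insertion cost between consecutive stops i–j is d(i,Orwell) + d(Orwell,j) − d(i,j):
  between Ivy and Quarry: 7 + 14 − 19 = 2
  between Quarry and Milton: 14 + 32 − 18 = 28
  between Milton and Spruce: 32 + 9 − 36 = 5
  between Spruce and Larch: 9 + 19 − 27 = 1
  between Larch and Ivy: 19 + 7 − 18 = 8
Cheapest insertion is between Spruce and Larch, adding 1.
New total = 118 + 1 = 119.

Adding 1 miles by placing Orwell on the Spruce–Larch leg.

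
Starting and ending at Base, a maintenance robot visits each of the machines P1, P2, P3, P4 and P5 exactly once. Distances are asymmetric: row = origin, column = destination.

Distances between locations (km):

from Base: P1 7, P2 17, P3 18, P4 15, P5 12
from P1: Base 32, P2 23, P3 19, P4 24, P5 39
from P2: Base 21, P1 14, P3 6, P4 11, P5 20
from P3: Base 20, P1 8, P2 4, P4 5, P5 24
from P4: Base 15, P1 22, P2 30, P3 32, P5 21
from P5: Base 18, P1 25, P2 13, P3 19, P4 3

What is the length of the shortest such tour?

Base → P1 → P2 → P3 → P4 → P5 → Base: 7+23+6+5+21+18 = 80
Base → P1 → P2 → P3 → P5 → P4 → Base: 7+23+6+24+3+15 = 78
Base → P1 → P2 → P4 → P3 → P5 → Base: 7+23+11+32+24+18 = 115
Base → P1 → P2 → P4 → P5 → P3 → Base: 7+23+11+21+19+20 = 101
Base → P1 → P2 → P5 → P3 → P4 → Base: 7+23+20+19+5+15 = 89
Base → P1 → P2 → P5 → P4 → P3 → Base: 7+23+20+3+32+20 = 105
Base → P1 → P3 → P2 → P4 → P5 → Base: 7+19+4+11+21+18 = 80
Base → P1 → P3 → P2 → P5 → P4 → Base: 7+19+4+20+3+15 = 68
Base → P1 → P3 → P4 → P2 → P5 → Base: 7+19+5+30+20+18 = 99
Base → P1 → P3 → P4 → P5 → P2 → Base: 7+19+5+21+13+21 = 86
Base → P1 → P3 → P5 → P2 → P4 → Base: 7+19+24+13+11+15 = 89
Base → P1 → P3 → P5 → P4 → P2 → Base: 7+19+24+3+30+21 = 104
Base → P1 → P4 → P2 → P3 → P5 → Base: 7+24+30+6+24+18 = 109
Base → P1 → P4 → P2 → P5 → P3 → Base: 7+24+30+20+19+20 = 120
… (106 more)
The minimum is 68.
One optimal route: Base → P1 → P3 → P2 → P5 → P4 → Base.

Shortest round trip = 68 km.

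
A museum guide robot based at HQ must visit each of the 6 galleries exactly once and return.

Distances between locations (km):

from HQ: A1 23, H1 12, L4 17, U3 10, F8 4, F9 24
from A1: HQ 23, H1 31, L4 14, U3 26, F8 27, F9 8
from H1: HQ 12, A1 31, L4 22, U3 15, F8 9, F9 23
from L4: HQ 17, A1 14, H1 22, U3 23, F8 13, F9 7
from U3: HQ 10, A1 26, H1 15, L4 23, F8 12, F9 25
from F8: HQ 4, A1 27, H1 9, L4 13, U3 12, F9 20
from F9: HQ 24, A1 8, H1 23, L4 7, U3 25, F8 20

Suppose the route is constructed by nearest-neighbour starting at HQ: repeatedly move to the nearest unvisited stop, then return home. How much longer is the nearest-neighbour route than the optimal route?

4 km longer than the optimal tour.

From HQ: F8=4, U3=10, H1=12, L4=17, A1=23, F9=24 → choose F8 (4).
From F8: H1=9, U3=12, L4=13, F9=20, A1=27 → choose H1 (9).
From H1: U3=15, L4=22, F9=23, A1=31 → choose U3 (15).
From U3: L4=23, F9=25, A1=26 → choose L4 (23).
From L4: F9=7, A1=14 → choose F9 (7).
From F9: A1=8 → choose A1 (8).
NN route HQ → F8 → H1 → U3 → L4 → F9 → A1 → HQ costs 89.
Optimal: HQ → A1 → F9 → L4 → F8 → H1 → U3 → HQ costs 85 (by enumerating all 360 distinct tours).
Excess = 89 − 85 = 4.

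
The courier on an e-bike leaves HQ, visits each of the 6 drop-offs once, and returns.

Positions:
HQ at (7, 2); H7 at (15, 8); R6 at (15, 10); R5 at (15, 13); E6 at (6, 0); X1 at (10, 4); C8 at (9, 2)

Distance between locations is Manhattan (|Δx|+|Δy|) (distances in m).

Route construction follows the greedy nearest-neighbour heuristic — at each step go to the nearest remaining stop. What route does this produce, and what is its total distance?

54 m along HQ → C8 → X1 → E6 → H7 → R6 → R5 → HQ.

From HQ: distances to unvisited — C8=2, E6=3, X1=5, H7=14, R6=16, R5=19. Nearest is C8 (2).
From C8: distances to unvisited — X1=3, E6=5, H7=12, R6=14, R5=17. Nearest is X1 (3).
From X1: distances to unvisited — E6=8, H7=9, R6=11, R5=14. Nearest is E6 (8).
From E6: distances to unvisited — H7=17, R6=19, R5=22. Nearest is H7 (17).
From H7: distances to unvisited — R6=2, R5=5. Nearest is R6 (2).
From R6: distances to unvisited — R5=3. Nearest is R5 (3).
Return R5→HQ: 19.
Total = 2 + 3 + 8 + 17 + 2 + 3 + 19 = 54.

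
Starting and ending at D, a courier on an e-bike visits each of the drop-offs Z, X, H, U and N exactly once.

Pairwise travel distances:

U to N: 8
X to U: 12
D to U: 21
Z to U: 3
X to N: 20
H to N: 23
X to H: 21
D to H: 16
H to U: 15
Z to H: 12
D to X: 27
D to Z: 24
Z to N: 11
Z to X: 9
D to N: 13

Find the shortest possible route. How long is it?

70 — the shortest possible round trip.

D → Z → X → H → U → N → D: 24+9+21+15+8+13 = 90
D → Z → X → H → N → U → D: 24+9+21+23+8+21 = 106
D → Z → X → U → H → N → D: 24+9+12+15+23+13 = 96
D → Z → X → U → N → H → D: 24+9+12+8+23+16 = 92
D → Z → X → N → H → U → D: 24+9+20+23+15+21 = 112
D → Z → X → N → U → H → D: 24+9+20+8+15+16 = 92
D → Z → H → X → U → N → D: 24+12+21+12+8+13 = 90
D → Z → H → X → N → U → D: 24+12+21+20+8+21 = 106
D → Z → H → U → X → N → D: 24+12+15+12+20+13 = 96
D → Z → H → U → N → X → D: 24+12+15+8+20+27 = 106
D → Z → H → N → X → U → D: 24+12+23+20+12+21 = 112
D → Z → H → N → U → X → D: 24+12+23+8+12+27 = 106
D → Z → U → X → H → N → D: 24+3+12+21+23+13 = 96
D → Z → U → X → N → H → D: 24+3+12+20+23+16 = 98
… (46 more)
D → H → Z → X → U → N → D: 16+12+9+12+8+13 = 70  ← best
The minimum is 70.
One optimal route: D → H → Z → X → U → N → D (or its reverse).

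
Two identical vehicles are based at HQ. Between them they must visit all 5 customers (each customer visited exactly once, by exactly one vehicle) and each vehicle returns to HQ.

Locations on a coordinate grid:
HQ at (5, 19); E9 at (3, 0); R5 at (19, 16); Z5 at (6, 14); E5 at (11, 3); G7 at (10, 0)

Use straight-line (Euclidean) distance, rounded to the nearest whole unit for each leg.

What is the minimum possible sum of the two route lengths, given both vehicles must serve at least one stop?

Minimum combined distance: 68.

Check every non-empty split of the stops between the two vehicles; for each half take its own optimal tour:
  {E9} + {R5, Z5, E5, G7}: 38 + 52 = 90
  {R5} + {E9, Z5, E5, G7}: 28 + 46 = 74
  {E9, R5} + {Z5, E5, G7}: 56 + 40 = 96
  {Z5} + {E9, R5, E5, G7}: 10 + 58 = 68
  {E9, Z5} + {R5, E5, G7}: 38 + 52 = 90
  {R5, Z5} + {E9, E5, G7}: 32 + 46 = 78
  … (15 splits in total)
Best: vehicle 1 HQ → Z5 → HQ = 10; vehicle 2 HQ → E9 → G7 → E5 → R5 → HQ = 58; combined 68.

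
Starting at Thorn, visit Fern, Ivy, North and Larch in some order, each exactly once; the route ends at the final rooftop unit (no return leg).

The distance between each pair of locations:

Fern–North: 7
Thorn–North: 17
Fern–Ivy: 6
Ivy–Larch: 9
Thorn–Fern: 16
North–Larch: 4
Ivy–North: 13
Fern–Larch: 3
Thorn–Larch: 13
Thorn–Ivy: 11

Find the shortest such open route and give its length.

There are 4! = 24 possible orderings.
Thorn → Fern → Ivy → North → Larch: 16+6+13+4 = 39
Thorn → Fern → Ivy → Larch → North: 16+6+9+4 = 35
Thorn → Fern → North → Ivy → Larch: 16+7+13+9 = 45
Thorn → Fern → North → Larch → Ivy: 16+7+4+9 = 36
Thorn → Fern → Larch → Ivy → North: 16+3+9+13 = 41
Thorn → Fern → Larch → North → Ivy: 16+3+4+13 = 36
Thorn → Ivy → Fern → North → Larch: 11+6+7+4 = 28
Thorn → Ivy → Fern → Larch → North: 11+6+3+4 = 24
Thorn → Ivy → North → Fern → Larch: 11+13+7+3 = 34
Thorn → Ivy → North → Larch → Fern: 11+13+4+3 = 31
Thorn → Ivy → Larch → Fern → North: 11+9+3+7 = 30
Thorn → Ivy → Larch → North → Fern: 11+9+4+7 = 31
Thorn → North → Fern → Ivy → Larch: 17+7+6+9 = 39
Thorn → North → Fern → Larch → Ivy: 17+7+3+9 = 36
… (10 more)
The minimum is 24.
One shortest path: Thorn → Ivy → Fern → Larch → North.

Minimum one-way distance = 24.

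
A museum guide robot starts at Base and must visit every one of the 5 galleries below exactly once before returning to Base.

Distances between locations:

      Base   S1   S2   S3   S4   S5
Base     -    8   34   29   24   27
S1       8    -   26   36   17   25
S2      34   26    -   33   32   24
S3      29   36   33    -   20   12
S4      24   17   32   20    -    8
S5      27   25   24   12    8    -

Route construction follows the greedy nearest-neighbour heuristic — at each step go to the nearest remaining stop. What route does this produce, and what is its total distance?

Nearest-neighbour total = 112; route Base → S1 → S4 → S5 → S3 → S2 → Base.

At Base the remaining stops are S1 8, S4 24, S5 27, S3 29, S2 34; go to S1.
At S1 the remaining stops are S4 17, S5 25, S2 26, S3 36; go to S4.
At S4 the remaining stops are S5 8, S3 20, S2 32; go to S5.
At S5 the remaining stops are S3 12, S2 24; go to S3.
At S3 the remaining stops are S2 33; go to S2.
Return S2→Base: 34.
Total = 8 + 17 + 8 + 12 + 33 + 34 = 112.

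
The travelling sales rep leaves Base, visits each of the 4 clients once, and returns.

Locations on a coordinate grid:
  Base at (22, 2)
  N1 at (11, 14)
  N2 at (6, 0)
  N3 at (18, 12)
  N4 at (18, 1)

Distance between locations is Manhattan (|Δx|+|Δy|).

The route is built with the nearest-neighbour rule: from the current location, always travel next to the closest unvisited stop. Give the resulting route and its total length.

Base → [N4:5 / N3:14 / N2:18 / N1:23] → N4 (5)
N4 → [N3:11 / N2:13 / N1:20] → N3 (11)
N3 → [N1:9 / N2:24] → N1 (9)
N1 → [N2:19] → N2 (19)
Return N2→Base: 18.
Total = 5 + 11 + 9 + 19 + 18 = 62.

Nearest-neighbour total = 62; route Base → N4 → N3 → N1 → N2 → Base.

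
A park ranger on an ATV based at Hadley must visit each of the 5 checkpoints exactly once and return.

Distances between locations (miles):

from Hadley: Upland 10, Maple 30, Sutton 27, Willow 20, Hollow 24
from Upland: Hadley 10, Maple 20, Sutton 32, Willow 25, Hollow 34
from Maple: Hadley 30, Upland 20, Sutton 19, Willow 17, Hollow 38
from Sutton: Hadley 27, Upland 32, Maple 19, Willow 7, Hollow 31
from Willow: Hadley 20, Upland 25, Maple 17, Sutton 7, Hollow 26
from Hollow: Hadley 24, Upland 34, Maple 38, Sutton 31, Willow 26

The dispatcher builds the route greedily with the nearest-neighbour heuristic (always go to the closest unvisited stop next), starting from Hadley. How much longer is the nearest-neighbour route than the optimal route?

Hadley: Upland=10, Willow=20, Hollow=24, Sutton=27, Maple=30 ⇒ Upland
Upland: Maple=20, Willow=25, Sutton=32, Hollow=34 ⇒ Maple
Maple: Willow=17, Sutton=19, Hollow=38 ⇒ Willow
Willow: Sutton=7, Hollow=26 ⇒ Sutton
Sutton: Hollow=31 ⇒ Hollow
NN route Hadley → Upland → Maple → Willow → Sutton → Hollow → Hadley costs 109.
Optimal: Hadley → Upland → Maple → Sutton → Willow → Hollow → Hadley costs 106 (by enumerating all 60 distinct tours).
Excess = 109 − 106 = 3.

The nearest-neighbour route is 3 miles longer than optimal.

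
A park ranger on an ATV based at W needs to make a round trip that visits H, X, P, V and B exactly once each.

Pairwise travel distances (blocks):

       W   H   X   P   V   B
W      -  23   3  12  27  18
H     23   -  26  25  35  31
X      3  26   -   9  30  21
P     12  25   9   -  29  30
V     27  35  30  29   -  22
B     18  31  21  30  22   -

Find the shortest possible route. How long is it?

There are 60 distinct closed tours to check (reversals are equivalent).
W→H→X→P→V→B→W: 23+26+9+29+22+18 = 127
W→H→X→P→B→V→W: 23+26+9+30+22+27 = 137
W→H→X→V→P→B→W: 23+26+30+29+30+18 = 156
W→H→X→V→B→P→W: 23+26+30+22+30+12 = 143
W→H→X→B→P→V→W: 23+26+21+30+29+27 = 156
W→H→X→B→V→P→W: 23+26+21+22+29+12 = 133
W→H→P→X→V→B→W: 23+25+9+30+22+18 = 127
W→H→P→X→B→V→W: 23+25+9+21+22+27 = 127
W→H→P→V→X→B→W: 23+25+29+30+21+18 = 146
W→H→P→V→B→X→W: 23+25+29+22+21+3 = 123
W→H→P→B→X→V→W: 23+25+30+21+30+27 = 156
W→H→P→B→V→X→W: 23+25+30+22+30+3 = 133
W→H→V→X→P→B→W: 23+35+30+9+30+18 = 145
W→H→V→X→B→P→W: 23+35+30+21+30+12 = 151
… (46 more)
W→X→P→H→V→B→W: 3+9+25+35+22+18 = 112  ← best
The minimum is 112.
One optimal route: W → X → P → H → V → B → W (or its reverse).

112 blocks — the shortest possible round trip.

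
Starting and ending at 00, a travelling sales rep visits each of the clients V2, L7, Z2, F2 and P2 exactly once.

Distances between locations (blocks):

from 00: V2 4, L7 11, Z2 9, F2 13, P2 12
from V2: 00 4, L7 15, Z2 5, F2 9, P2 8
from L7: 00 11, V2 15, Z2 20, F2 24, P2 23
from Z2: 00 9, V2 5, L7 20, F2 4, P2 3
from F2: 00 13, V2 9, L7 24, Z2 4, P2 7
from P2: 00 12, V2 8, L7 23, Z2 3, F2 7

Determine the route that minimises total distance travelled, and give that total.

Shortest round trip = 54 blocks.

There are 60 distinct closed tours to check (reversals are equivalent).
00-V2-L7-Z2-F2-P2-00: 4+15+20+4+7+12 = 62
00-V2-L7-Z2-P2-F2-00: 4+15+20+3+7+13 = 62
00-V2-L7-F2-Z2-P2-00: 4+15+24+4+3+12 = 62
00-V2-L7-F2-P2-Z2-00: 4+15+24+7+3+9 = 62
00-V2-L7-P2-Z2-F2-00: 4+15+23+3+4+13 = 62
00-V2-L7-P2-F2-Z2-00: 4+15+23+7+4+9 = 62
00-V2-Z2-L7-F2-P2-00: 4+5+20+24+7+12 = 72
00-V2-Z2-L7-P2-F2-00: 4+5+20+23+7+13 = 72
00-V2-Z2-F2-L7-P2-00: 4+5+4+24+23+12 = 72
00-V2-Z2-F2-P2-L7-00: 4+5+4+7+23+11 = 54
00-V2-Z2-P2-L7-F2-00: 4+5+3+23+24+13 = 72
00-V2-Z2-P2-F2-L7-00: 4+5+3+7+24+11 = 54
00-V2-F2-L7-Z2-P2-00: 4+9+24+20+3+12 = 72
00-V2-F2-L7-P2-Z2-00: 4+9+24+23+3+9 = 72
… (46 more)
The minimum is 54.
One optimal route: 00 → V2 → Z2 → F2 → P2 → L7 → 00 (or its reverse).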